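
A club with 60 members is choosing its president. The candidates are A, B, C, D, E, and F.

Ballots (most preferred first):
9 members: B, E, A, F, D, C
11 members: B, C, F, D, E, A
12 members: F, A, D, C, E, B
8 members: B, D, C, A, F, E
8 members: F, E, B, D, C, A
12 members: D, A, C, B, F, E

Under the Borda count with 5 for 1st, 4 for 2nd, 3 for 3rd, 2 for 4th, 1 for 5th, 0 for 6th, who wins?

B

A: 9×3 + 11×0 + 12×4 + 8×2 + 8×0 + 12×4 = 139
B: 9×5 + 11×5 + 12×0 + 8×5 + 8×3 + 12×2 = 188
C: 9×0 + 11×4 + 12×2 + 8×3 + 8×1 + 12×3 = 136
D: 9×1 + 11×2 + 12×3 + 8×4 + 8×2 + 12×5 = 175
E: 9×4 + 11×1 + 12×1 + 8×0 + 8×4 + 12×0 = 91
F: 9×2 + 11×3 + 12×5 + 8×1 + 8×5 + 12×1 = 171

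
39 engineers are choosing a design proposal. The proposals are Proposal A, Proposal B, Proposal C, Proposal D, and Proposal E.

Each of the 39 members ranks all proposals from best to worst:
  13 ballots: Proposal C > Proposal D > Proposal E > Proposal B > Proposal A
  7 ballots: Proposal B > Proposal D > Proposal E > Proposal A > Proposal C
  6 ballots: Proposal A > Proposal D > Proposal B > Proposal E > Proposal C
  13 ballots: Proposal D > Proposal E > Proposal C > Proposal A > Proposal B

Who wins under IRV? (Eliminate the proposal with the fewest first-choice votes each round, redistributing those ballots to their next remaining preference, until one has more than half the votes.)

Round 1: Proposal A 6, Proposal B 7, Proposal C 13, Proposal D 13, Proposal E 0. Proposal E eliminated.
Round 2: Proposal A 6, Proposal B 7, Proposal C 13, Proposal D 13. Proposal A eliminated.
Round 3: Proposal B 7, Proposal C 13, Proposal D 19. Proposal B eliminated.
Round 4: Proposal C 13, Proposal D 26. Proposal D has a majority (≥20).

Proposal D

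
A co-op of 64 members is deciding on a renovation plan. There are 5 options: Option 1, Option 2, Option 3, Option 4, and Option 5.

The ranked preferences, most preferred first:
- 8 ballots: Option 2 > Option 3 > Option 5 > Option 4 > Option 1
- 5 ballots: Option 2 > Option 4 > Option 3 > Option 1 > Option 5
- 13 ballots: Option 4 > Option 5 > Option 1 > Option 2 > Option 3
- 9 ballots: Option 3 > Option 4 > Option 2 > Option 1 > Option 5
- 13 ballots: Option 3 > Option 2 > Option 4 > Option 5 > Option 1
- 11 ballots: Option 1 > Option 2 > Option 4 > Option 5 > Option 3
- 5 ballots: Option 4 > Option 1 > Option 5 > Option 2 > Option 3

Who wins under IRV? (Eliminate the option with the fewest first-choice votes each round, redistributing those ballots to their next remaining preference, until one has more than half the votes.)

Option 2

Round 1: Option 1 11, Option 2 13, Option 3 22, Option 4 18, Option 5 0. Option 5 eliminated.
Round 2: Option 1 11, Option 2 13, Option 3 22, Option 4 18. Option 1 eliminated.
Round 3: Option 2 24, Option 3 22, Option 4 18. Option 4 eliminated.
Round 4: Option 2 42, Option 3 22. Option 2 has a majority (≥33).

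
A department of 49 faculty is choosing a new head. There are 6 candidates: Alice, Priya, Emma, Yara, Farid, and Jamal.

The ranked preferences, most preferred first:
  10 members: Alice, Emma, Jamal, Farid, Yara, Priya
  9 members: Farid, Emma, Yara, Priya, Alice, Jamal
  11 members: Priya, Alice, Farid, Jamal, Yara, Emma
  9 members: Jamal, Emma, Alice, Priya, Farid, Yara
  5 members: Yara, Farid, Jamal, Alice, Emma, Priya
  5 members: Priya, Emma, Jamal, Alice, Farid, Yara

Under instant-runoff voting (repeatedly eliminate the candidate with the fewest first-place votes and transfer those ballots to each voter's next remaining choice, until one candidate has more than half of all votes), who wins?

Round 1: Alice 10, Priya 16, Emma 0, Yara 5, Farid 9, Jamal 9. Emma eliminated.
Round 2: Alice 10, Priya 16, Yara 5, Farid 9, Jamal 9. Yara eliminated.
Round 3: Alice 10, Priya 16, Farid 14, Jamal 9. Jamal eliminated.
Round 4: Alice 19, Priya 16, Farid 14. Farid eliminated.
Round 5: Alice 24, Priya 25. Priya has a majority (≥25).

Priya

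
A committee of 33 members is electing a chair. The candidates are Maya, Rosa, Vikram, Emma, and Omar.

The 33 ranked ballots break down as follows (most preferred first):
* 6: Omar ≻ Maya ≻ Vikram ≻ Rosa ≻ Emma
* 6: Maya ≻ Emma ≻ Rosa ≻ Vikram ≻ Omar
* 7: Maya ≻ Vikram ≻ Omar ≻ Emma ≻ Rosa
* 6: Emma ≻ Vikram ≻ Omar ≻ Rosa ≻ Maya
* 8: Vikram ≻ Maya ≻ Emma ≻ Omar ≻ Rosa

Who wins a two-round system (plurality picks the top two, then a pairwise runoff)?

Round 1 first-place votes: Maya 13, Rosa 0, Vikram 8, Emma 6, Omar 6. Maya and Vikram advance.
Runoff: Maya is ranked above Vikram on 19 ballots, Vikram above Maya on 14.

Maya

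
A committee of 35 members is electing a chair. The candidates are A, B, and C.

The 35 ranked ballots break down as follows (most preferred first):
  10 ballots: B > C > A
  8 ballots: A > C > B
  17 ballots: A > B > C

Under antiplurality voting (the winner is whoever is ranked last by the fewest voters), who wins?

B

Last-place votes: A 10, B 8, C 17.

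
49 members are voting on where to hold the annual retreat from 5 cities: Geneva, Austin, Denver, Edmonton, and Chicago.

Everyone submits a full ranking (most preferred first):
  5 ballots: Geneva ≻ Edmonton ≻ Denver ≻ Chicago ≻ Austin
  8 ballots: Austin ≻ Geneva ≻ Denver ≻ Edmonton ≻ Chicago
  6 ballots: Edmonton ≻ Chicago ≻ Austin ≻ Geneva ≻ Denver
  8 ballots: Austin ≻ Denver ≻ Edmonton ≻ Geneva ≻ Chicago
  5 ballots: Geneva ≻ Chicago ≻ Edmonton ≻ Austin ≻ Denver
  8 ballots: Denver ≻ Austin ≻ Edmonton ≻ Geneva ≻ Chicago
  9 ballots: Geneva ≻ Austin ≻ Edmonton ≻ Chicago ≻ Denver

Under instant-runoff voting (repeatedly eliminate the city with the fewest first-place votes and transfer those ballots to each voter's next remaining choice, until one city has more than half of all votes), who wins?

Round 1: Geneva 19, Austin 16, Denver 8, Edmonton 6, Chicago 0. Chicago eliminated.
Round 2: Geneva 19, Austin 16, Denver 8, Edmonton 6. Edmonton eliminated.
Round 3: Geneva 19, Austin 22, Denver 8. Denver eliminated.
Round 4: Geneva 19, Austin 30. Austin has a majority (≥25).

Austin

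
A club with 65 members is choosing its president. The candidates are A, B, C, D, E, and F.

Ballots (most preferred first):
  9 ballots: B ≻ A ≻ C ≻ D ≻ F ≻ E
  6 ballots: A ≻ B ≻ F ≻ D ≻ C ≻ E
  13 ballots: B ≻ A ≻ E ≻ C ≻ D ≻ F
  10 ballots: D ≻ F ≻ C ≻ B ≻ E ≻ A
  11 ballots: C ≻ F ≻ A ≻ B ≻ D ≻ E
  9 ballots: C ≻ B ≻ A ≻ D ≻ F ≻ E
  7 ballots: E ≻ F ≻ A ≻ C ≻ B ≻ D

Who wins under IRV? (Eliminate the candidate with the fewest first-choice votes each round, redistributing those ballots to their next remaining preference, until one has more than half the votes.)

C

Round 1: A 6, B 22, C 20, D 10, E 7, F 0. F eliminated.
Round 2: A 6, B 22, C 20, D 10, E 7. A eliminated.
Round 3: B 28, C 20, D 10, E 7. E eliminated.
Round 4: B 28, C 27, D 10. D eliminated.
Round 5: B 28, C 37. C has a majority (≥33).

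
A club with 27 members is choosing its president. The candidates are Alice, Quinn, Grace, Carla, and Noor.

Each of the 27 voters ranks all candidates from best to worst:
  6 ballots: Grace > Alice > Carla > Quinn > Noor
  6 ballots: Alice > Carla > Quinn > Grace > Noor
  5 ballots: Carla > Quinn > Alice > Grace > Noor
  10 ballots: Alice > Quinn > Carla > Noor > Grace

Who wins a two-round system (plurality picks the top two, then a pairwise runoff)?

Round 1 first-place votes: Alice 16, Quinn 0, Grace 6, Carla 5, Noor 0. Alice and Grace advance.
Runoff: Alice is ranked above Grace on 21 ballots, Grace above Alice on 6.

Alice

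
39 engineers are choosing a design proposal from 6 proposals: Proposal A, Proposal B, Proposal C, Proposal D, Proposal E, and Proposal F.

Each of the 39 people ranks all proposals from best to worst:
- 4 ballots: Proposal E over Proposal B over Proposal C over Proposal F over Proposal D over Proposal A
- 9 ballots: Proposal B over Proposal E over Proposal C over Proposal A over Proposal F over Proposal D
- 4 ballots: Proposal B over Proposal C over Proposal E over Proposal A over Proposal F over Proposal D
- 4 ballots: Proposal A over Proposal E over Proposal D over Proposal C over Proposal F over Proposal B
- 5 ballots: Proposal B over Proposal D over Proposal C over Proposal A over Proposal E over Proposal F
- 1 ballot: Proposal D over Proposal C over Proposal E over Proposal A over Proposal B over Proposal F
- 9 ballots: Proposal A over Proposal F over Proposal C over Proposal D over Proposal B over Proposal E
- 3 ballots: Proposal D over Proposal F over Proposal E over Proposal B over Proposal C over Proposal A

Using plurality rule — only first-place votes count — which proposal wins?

First-place votes: Proposal A 13, Proposal B 18, Proposal C 0, Proposal D 4, Proposal E 4, Proposal F 0.

Proposal B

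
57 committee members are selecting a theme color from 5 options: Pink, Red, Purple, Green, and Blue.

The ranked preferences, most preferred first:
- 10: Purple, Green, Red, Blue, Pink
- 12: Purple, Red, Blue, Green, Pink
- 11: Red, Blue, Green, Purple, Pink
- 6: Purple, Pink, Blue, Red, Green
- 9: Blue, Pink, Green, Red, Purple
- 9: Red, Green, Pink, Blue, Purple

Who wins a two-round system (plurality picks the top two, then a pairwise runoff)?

Round 1 first-place votes: Pink 0, Red 20, Purple 28, Green 0, Blue 9. Purple and Red advance.
Runoff: Purple is ranked above Red on 28 ballots, Red above Purple on 29.

Red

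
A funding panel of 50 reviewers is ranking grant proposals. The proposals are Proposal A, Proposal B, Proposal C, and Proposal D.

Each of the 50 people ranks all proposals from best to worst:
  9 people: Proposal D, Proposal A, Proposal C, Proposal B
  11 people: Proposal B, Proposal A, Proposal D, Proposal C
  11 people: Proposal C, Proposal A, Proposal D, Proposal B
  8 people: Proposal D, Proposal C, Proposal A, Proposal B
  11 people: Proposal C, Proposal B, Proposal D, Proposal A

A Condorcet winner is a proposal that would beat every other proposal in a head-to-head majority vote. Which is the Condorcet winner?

Proposal D vs Proposal A: 28–22
Proposal D vs Proposal B: 28–22
Proposal D vs Proposal C: 28–22
Proposal D beats every other proposal.

Proposal D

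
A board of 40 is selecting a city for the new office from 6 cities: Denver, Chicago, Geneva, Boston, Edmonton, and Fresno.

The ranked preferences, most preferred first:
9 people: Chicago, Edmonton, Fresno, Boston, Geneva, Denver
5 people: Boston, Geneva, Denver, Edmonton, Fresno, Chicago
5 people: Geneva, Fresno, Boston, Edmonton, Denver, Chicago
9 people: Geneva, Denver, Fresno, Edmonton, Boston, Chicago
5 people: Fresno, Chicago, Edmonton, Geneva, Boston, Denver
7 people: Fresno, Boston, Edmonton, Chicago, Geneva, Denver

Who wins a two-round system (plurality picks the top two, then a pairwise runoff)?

Fresno

Round 1 first-place votes: Denver 0, Chicago 9, Geneva 14, Boston 5, Edmonton 0, Fresno 12. Geneva and Fresno advance.
Runoff: Geneva is ranked above Fresno on 19 ballots, Fresno above Geneva on 21.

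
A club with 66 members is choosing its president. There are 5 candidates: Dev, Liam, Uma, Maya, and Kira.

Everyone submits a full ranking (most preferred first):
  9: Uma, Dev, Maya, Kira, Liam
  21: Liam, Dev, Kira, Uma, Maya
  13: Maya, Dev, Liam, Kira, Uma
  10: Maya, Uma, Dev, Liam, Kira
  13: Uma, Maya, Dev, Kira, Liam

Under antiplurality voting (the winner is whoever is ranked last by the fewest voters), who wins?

Dev

Last-place votes: Dev 0, Liam 22, Uma 13, Maya 21, Kira 10.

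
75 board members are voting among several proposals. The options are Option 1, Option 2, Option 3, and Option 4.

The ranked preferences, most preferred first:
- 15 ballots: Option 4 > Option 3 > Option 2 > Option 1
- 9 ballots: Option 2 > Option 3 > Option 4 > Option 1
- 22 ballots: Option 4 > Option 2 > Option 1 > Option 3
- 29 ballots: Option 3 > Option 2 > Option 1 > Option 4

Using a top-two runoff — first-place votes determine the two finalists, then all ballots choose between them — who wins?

Option 3

Round 1 first-place votes: Option 1 0, Option 2 9, Option 3 29, Option 4 37. Option 4 and Option 3 advance.
Runoff: Option 4 is ranked above Option 3 on 37 ballots, Option 3 above Option 4 on 38.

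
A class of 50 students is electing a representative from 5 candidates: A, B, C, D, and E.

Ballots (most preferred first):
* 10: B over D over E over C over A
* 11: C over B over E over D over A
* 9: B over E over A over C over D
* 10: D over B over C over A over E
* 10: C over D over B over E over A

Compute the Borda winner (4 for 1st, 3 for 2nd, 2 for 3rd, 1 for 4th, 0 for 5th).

A: 10×0 + 11×0 + 9×2 + 10×1 + 10×0 = 28
B: 10×4 + 11×3 + 9×4 + 10×3 + 10×2 = 159
C: 10×1 + 11×4 + 9×1 + 10×2 + 10×4 = 123
D: 10×3 + 11×1 + 9×0 + 10×4 + 10×3 = 111
E: 10×2 + 11×2 + 9×3 + 10×0 + 10×1 = 79

B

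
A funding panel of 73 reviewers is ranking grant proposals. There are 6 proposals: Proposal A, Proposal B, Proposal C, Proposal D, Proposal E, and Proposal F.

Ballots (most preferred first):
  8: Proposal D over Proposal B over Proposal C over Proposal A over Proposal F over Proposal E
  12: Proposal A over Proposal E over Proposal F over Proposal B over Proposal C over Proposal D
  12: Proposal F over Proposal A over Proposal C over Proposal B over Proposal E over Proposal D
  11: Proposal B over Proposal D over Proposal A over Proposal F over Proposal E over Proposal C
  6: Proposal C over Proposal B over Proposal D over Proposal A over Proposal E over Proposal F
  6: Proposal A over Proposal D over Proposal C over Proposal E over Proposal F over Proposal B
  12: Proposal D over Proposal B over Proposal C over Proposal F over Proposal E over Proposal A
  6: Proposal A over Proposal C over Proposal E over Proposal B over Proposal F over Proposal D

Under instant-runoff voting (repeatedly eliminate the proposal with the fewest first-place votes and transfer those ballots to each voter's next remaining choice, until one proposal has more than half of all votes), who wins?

Proposal D

Round 1: Proposal A 24, Proposal B 11, Proposal C 6, Proposal D 20, Proposal E 0, Proposal F 12. Proposal E eliminated.
Round 2: Proposal A 24, Proposal B 11, Proposal C 6, Proposal D 20, Proposal F 12. Proposal C eliminated.
Round 3: Proposal A 24, Proposal B 17, Proposal D 20, Proposal F 12. Proposal F eliminated.
Round 4: Proposal A 36, Proposal B 17, Proposal D 20. Proposal B eliminated.
Round 5: Proposal A 36, Proposal D 37. Proposal D has a majority (≥37).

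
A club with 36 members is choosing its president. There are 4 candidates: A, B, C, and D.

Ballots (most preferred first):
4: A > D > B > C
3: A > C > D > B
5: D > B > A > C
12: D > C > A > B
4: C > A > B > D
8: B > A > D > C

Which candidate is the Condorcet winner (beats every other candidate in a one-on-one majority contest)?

A

A vs B: 23–13
A vs C: 20–16
A vs D: 19–17
A beats every other candidate.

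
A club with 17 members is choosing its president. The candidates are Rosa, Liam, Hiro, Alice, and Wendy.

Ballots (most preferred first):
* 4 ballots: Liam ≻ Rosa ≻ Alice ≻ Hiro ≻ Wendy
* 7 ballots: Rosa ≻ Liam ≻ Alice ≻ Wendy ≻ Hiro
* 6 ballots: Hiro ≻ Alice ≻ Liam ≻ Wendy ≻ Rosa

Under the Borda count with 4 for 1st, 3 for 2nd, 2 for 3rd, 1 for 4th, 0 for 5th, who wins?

Liam

Rosa: 4×3 + 7×4 + 6×0 = 40
Liam: 4×4 + 7×3 + 6×2 = 49
Hiro: 4×1 + 7×0 + 6×4 = 28
Alice: 4×2 + 7×2 + 6×3 = 40
Wendy: 4×0 + 7×1 + 6×1 = 13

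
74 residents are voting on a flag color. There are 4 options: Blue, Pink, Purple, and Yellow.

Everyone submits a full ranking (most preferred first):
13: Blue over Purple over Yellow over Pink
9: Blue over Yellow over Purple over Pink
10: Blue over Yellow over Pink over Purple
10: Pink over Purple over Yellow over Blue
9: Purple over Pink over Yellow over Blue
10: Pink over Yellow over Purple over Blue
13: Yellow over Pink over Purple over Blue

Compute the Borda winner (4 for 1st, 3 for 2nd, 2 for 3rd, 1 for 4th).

Yellow

Blue: 13×4 + 9×4 + 10×4 + 10×1 + 9×1 + 10×1 + 13×1 = 170
Pink: 13×1 + 9×1 + 10×2 + 10×4 + 9×3 + 10×4 + 13×3 = 188
Purple: 13×3 + 9×2 + 10×1 + 10×3 + 9×4 + 10×2 + 13×2 = 179
Yellow: 13×2 + 9×3 + 10×3 + 10×2 + 9×2 + 10×3 + 13×4 = 203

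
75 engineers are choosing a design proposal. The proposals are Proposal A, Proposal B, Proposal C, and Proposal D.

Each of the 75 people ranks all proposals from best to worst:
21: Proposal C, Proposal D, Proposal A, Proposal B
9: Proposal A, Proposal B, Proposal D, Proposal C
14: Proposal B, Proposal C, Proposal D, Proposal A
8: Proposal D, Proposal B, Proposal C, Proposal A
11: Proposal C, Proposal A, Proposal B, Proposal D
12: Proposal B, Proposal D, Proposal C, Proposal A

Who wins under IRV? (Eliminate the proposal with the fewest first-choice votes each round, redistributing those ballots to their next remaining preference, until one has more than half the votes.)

Proposal B

Round 1: Proposal A 9, Proposal B 26, Proposal C 32, Proposal D 8. Proposal D eliminated.
Round 2: Proposal A 9, Proposal B 34, Proposal C 32. Proposal A eliminated.
Round 3: Proposal B 43, Proposal C 32. Proposal B has a majority (≥38).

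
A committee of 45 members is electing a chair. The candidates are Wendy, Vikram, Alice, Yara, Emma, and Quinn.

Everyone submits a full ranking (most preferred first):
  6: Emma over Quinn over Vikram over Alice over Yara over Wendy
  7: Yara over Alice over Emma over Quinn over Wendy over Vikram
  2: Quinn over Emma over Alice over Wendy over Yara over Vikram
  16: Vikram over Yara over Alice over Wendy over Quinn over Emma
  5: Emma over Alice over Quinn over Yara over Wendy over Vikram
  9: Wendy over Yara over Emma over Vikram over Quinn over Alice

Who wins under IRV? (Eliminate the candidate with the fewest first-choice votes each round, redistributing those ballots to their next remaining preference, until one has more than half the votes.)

Round 1: Wendy 9, Vikram 16, Alice 0, Yara 7, Emma 11, Quinn 2. Alice eliminated.
Round 2: Wendy 9, Vikram 16, Yara 7, Emma 11, Quinn 2. Quinn eliminated.
Round 3: Wendy 9, Vikram 16, Yara 7, Emma 13. Yara eliminated.
Round 4: Wendy 9, Vikram 16, Emma 20. Wendy eliminated.
Round 5: Vikram 16, Emma 29. Emma has a majority (≥23).

Emma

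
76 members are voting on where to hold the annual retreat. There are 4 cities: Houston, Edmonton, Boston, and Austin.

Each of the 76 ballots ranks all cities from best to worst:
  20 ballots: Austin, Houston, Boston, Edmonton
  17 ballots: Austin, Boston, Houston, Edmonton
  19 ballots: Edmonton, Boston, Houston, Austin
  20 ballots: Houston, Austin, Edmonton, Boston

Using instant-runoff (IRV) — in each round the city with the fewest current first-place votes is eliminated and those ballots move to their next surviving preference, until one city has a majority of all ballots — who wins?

Houston

Round 1: Houston 20, Edmonton 19, Boston 0, Austin 37. Boston eliminated.
Round 2: Houston 20, Edmonton 19, Austin 37. Edmonton eliminated.
Round 3: Houston 39, Austin 37. Houston has a majority (≥39).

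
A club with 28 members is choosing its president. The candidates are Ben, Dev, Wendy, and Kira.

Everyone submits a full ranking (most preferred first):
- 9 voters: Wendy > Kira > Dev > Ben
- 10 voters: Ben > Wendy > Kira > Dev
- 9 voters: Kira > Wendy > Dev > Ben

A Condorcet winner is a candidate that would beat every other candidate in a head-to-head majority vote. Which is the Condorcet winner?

Wendy vs Ben: 18–10
Wendy vs Dev: 28–0
Wendy vs Kira: 19–9
Wendy beats every other candidate.

Wendy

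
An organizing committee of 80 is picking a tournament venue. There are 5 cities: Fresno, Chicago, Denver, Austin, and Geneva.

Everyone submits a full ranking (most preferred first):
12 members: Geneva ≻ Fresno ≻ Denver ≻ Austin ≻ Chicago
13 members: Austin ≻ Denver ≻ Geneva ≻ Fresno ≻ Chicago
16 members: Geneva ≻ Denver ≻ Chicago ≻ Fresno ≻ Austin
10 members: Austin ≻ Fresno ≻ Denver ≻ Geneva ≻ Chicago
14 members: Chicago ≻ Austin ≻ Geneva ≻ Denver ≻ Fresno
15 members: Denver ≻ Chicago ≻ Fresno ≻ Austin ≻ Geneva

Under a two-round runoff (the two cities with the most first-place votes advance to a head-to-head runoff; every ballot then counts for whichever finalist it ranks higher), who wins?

Round 1 first-place votes: Fresno 0, Chicago 14, Denver 15, Austin 23, Geneva 28. Geneva and Austin advance.
Runoff: Geneva is ranked above Austin on 28 ballots, Austin above Geneva on 52.

Austin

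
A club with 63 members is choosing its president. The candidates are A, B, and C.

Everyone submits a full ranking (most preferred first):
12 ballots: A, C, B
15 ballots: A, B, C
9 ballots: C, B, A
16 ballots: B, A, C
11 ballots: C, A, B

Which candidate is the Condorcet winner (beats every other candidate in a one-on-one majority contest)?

A vs B: 38–25
A vs C: 43–20
A beats every other candidate.

A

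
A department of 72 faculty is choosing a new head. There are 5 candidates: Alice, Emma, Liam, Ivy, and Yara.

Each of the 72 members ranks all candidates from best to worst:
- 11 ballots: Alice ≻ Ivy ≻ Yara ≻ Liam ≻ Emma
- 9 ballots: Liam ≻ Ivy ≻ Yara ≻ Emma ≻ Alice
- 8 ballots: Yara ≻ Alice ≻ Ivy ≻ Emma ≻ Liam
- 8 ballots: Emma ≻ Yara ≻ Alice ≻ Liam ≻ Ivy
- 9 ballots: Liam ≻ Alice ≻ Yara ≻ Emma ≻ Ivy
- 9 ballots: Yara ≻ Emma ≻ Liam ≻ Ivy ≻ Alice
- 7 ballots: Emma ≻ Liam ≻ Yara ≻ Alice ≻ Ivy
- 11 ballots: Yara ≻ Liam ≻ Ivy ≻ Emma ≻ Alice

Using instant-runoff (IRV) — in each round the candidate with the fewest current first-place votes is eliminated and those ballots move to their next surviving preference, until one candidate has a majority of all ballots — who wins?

Yara

Round 1: Alice 11, Emma 15, Liam 18, Ivy 0, Yara 28. Ivy eliminated.
Round 2: Alice 11, Emma 15, Liam 18, Yara 28. Alice eliminated.
Round 3: Emma 15, Liam 18, Yara 39. Yara has a majority (≥37).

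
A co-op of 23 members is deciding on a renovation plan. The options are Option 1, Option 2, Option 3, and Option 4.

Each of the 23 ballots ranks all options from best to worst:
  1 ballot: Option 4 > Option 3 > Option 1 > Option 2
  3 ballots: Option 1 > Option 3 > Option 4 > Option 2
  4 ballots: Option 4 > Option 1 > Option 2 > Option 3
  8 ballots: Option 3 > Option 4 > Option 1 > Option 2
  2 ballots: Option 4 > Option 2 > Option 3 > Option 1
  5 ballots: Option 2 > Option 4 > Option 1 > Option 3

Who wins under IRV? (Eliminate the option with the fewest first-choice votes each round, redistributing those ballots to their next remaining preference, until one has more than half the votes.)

Option 4

Round 1: Option 1 3, Option 2 5, Option 3 8, Option 4 7. Option 1 eliminated.
Round 2: Option 2 5, Option 3 11, Option 4 7. Option 2 eliminated.
Round 3: Option 3 11, Option 4 12. Option 4 has a majority (≥12).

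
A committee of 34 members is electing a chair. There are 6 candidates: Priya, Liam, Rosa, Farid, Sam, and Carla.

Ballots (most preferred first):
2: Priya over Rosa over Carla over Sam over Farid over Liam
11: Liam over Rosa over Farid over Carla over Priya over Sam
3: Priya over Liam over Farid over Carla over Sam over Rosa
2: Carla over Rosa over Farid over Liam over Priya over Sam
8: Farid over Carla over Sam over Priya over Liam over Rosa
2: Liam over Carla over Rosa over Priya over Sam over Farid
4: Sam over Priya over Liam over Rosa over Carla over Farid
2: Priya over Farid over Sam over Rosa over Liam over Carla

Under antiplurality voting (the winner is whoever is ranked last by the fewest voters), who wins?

Last-place votes: Priya 0, Liam 2, Rosa 11, Farid 6, Sam 13, Carla 2.

Priya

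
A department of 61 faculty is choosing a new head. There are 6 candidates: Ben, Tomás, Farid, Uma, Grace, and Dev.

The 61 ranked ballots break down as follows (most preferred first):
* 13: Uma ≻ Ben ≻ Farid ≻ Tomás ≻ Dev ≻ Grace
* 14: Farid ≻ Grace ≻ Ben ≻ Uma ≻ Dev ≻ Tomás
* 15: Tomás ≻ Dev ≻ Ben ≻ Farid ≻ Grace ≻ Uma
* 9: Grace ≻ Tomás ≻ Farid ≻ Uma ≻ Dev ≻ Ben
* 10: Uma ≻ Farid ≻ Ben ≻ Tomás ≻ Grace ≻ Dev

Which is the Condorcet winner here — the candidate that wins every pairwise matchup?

Farid

Farid vs Ben: 33–28
Farid vs Tomás: 37–24
Farid vs Uma: 38–23
Farid vs Grace: 52–9
Farid vs Dev: 46–15
Farid beats every other candidate.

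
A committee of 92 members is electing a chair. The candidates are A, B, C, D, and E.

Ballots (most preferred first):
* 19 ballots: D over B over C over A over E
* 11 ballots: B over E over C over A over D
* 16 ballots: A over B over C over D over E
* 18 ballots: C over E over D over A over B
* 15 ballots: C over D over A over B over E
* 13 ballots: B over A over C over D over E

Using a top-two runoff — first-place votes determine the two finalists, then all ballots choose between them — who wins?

Round 1 first-place votes: A 16, B 24, C 33, D 19, E 0. C and B advance.
Runoff: C is ranked above B on 33 ballots, B above C on 59.

B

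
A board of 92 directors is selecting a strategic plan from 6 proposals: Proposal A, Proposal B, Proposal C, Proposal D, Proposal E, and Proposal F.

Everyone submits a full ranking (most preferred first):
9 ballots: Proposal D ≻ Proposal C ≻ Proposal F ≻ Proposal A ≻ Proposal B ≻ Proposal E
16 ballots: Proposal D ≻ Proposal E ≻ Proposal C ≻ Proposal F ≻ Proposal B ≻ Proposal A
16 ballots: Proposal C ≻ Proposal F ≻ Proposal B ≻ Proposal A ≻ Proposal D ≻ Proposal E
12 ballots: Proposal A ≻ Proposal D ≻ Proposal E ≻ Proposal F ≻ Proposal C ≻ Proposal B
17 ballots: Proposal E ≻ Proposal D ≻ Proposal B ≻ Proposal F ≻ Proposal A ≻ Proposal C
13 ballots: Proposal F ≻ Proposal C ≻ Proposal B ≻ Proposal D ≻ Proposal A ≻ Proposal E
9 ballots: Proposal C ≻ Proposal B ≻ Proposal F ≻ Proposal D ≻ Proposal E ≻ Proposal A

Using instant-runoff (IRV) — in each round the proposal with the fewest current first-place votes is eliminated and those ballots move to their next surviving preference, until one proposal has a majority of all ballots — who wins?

Round 1: Proposal A 12, Proposal B 0, Proposal C 25, Proposal D 25, Proposal E 17, Proposal F 13. Proposal B eliminated.
Round 2: Proposal A 12, Proposal C 25, Proposal D 25, Proposal E 17, Proposal F 13. Proposal A eliminated.
Round 3: Proposal C 25, Proposal D 37, Proposal E 17, Proposal F 13. Proposal F eliminated.
Round 4: Proposal C 38, Proposal D 37, Proposal E 17. Proposal E eliminated.
Round 5: Proposal C 38, Proposal D 54. Proposal D has a majority (≥47).

Proposal D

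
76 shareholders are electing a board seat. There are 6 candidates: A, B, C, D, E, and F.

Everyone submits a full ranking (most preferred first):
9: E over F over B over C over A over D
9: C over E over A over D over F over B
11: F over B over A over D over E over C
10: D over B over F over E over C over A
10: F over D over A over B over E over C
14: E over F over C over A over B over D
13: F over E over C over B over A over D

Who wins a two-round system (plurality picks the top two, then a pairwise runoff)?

F

Round 1 first-place votes: A 0, B 0, C 9, D 10, E 23, F 34. F and E advance.
Runoff: F is ranked above E on 44 ballots, E above F on 32.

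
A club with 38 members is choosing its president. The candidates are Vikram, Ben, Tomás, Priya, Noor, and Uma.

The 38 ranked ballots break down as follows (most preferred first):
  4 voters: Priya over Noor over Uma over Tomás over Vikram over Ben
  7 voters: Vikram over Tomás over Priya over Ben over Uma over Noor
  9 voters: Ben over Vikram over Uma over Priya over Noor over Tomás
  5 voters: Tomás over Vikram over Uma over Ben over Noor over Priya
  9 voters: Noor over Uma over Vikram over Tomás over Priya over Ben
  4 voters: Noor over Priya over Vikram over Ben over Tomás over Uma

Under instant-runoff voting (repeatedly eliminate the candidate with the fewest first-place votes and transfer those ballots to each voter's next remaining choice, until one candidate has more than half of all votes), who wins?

Vikram

Round 1: Vikram 7, Ben 9, Tomás 5, Priya 4, Noor 13, Uma 0. Uma eliminated.
Round 2: Vikram 7, Ben 9, Tomás 5, Priya 4, Noor 13. Priya eliminated.
Round 3: Vikram 7, Ben 9, Tomás 5, Noor 17. Tomás eliminated.
Round 4: Vikram 12, Ben 9, Noor 17. Ben eliminated.
Round 5: Vikram 21, Noor 17. Vikram has a majority (≥20).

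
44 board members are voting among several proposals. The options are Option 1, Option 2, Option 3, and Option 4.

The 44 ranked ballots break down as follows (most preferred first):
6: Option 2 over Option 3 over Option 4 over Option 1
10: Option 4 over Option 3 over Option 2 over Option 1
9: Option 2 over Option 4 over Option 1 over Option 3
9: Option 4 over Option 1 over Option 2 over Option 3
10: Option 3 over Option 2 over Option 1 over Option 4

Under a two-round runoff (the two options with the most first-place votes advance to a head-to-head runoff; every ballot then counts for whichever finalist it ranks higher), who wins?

Option 2

Round 1 first-place votes: Option 1 0, Option 2 15, Option 3 10, Option 4 19. Option 4 and Option 2 advance.
Runoff: Option 4 is ranked above Option 2 on 19 ballots, Option 2 above Option 4 on 25.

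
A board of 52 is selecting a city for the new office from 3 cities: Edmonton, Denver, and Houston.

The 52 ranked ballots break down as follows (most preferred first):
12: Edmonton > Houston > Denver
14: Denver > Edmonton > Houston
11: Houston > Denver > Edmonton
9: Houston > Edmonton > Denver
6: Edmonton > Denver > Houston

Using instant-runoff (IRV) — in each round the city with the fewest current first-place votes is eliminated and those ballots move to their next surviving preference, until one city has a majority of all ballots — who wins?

Round 1: Edmonton 18, Denver 14, Houston 20. Denver eliminated.
Round 2: Edmonton 32, Houston 20. Edmonton has a majority (≥27).

Edmonton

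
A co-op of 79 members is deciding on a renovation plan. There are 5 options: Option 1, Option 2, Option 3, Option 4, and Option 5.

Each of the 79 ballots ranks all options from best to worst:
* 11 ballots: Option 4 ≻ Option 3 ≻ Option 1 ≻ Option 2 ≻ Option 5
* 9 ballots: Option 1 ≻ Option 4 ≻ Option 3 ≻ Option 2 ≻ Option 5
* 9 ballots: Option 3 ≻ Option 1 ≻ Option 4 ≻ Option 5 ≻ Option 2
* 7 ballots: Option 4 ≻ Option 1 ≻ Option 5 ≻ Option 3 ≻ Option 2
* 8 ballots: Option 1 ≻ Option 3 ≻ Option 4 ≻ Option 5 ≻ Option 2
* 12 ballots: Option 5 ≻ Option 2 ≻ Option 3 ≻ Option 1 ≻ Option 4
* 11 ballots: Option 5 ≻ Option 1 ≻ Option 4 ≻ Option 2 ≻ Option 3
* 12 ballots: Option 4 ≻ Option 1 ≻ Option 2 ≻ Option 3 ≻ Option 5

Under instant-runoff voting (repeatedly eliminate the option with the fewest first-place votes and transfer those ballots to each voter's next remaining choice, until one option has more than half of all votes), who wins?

Option 1

Round 1: Option 1 17, Option 2 0, Option 3 9, Option 4 30, Option 5 23. Option 2 eliminated.
Round 2: Option 1 17, Option 3 9, Option 4 30, Option 5 23. Option 3 eliminated.
Round 3: Option 1 26, Option 4 30, Option 5 23. Option 5 eliminated.
Round 4: Option 1 49, Option 4 30. Option 1 has a majority (≥40).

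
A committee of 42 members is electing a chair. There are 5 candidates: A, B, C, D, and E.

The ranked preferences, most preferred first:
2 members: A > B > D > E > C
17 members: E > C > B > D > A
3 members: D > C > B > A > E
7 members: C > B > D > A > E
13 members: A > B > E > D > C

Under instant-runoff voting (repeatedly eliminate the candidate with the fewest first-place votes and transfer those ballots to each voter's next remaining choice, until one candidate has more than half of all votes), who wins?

A

Round 1: A 15, B 0, C 7, D 3, E 17. B eliminated.
Round 2: A 15, C 7, D 3, E 17. D eliminated.
Round 3: A 15, C 10, E 17. C eliminated.
Round 4: A 25, E 17. A has a majority (≥22).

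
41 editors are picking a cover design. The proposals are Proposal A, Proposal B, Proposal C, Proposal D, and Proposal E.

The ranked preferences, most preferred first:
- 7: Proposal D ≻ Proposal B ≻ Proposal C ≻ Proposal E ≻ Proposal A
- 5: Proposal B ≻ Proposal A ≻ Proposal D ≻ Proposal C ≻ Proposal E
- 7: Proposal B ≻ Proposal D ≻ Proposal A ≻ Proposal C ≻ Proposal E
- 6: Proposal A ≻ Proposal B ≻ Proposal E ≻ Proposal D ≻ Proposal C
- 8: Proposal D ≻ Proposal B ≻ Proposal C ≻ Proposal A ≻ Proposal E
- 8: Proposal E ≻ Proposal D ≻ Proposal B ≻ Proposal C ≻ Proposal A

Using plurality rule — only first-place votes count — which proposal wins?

Proposal D

First-place votes: Proposal A 6, Proposal B 12, Proposal C 0, Proposal D 15, Proposal E 8.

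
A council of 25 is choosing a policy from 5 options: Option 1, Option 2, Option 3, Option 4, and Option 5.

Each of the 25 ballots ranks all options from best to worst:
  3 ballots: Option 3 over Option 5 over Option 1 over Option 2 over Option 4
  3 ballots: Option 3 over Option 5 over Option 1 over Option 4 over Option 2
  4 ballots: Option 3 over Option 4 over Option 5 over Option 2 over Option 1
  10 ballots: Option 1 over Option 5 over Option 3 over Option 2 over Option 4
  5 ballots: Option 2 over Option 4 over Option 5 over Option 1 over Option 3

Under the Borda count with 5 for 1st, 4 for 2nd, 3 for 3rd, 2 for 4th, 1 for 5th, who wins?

Option 5

Option 1: 3×3 + 3×3 + 4×1 + 10×5 + 5×2 = 82
Option 2: 3×2 + 3×1 + 4×2 + 10×2 + 5×5 = 62
Option 3: 3×5 + 3×5 + 4×5 + 10×3 + 5×1 = 85
Option 4: 3×1 + 3×2 + 4×4 + 10×1 + 5×4 = 55
Option 5: 3×4 + 3×4 + 4×3 + 10×4 + 5×3 = 91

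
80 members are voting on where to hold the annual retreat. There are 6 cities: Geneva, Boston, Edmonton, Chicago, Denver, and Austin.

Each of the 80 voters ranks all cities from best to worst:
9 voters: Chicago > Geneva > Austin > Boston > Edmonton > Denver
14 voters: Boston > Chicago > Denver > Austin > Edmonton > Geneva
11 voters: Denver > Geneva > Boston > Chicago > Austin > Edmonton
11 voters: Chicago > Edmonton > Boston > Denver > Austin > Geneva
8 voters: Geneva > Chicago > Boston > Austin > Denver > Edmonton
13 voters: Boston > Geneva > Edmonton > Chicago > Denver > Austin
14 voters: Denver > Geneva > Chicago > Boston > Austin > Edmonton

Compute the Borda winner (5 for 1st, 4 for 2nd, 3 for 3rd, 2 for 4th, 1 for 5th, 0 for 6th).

Geneva: 9×4 + 14×0 + 11×4 + 11×0 + 8×5 + 13×4 + 14×4 = 228
Boston: 9×2 + 14×5 + 11×3 + 11×3 + 8×3 + 13×5 + 14×2 = 271
Edmonton: 9×1 + 14×1 + 11×0 + 11×4 + 8×0 + 13×3 + 14×0 = 106
Chicago: 9×5 + 14×4 + 11×2 + 11×5 + 8×4 + 13×2 + 14×3 = 278
Denver: 9×0 + 14×3 + 11×5 + 11×2 + 8×1 + 13×1 + 14×5 = 210
Austin: 9×3 + 14×2 + 11×1 + 11×1 + 8×2 + 13×0 + 14×1 = 107

Chicago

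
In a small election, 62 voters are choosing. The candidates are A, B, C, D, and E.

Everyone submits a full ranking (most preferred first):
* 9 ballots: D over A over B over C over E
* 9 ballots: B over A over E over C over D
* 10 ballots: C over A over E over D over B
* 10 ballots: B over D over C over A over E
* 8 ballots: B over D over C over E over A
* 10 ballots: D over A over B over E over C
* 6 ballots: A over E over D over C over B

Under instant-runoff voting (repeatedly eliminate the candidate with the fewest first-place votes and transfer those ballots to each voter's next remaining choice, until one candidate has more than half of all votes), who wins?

Round 1: A 6, B 27, C 10, D 19, E 0. E eliminated.
Round 2: A 6, B 27, C 10, D 19. A eliminated.
Round 3: B 27, C 10, D 25. C eliminated.
Round 4: B 27, D 35. D has a majority (≥32).

D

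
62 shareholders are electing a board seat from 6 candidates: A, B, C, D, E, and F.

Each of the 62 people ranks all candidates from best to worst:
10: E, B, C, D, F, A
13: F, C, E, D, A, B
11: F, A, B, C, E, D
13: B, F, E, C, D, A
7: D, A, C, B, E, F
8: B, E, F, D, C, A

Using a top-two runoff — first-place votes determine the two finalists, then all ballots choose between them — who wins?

Round 1 first-place votes: A 0, B 21, C 0, D 7, E 10, F 24. F and B advance.
Runoff: F is ranked above B on 24 ballots, B above F on 38.

B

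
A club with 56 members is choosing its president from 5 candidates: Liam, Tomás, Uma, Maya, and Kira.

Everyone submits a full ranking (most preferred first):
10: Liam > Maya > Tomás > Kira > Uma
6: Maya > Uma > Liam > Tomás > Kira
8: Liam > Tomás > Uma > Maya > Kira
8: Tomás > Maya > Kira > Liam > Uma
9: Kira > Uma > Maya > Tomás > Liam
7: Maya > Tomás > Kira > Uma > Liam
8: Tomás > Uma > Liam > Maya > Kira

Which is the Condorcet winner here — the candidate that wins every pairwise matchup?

Maya

Maya vs Liam: 30–26
Maya vs Tomás: 32–24
Maya vs Uma: 31–25
Maya vs Kira: 47–9
Maya beats every other candidate.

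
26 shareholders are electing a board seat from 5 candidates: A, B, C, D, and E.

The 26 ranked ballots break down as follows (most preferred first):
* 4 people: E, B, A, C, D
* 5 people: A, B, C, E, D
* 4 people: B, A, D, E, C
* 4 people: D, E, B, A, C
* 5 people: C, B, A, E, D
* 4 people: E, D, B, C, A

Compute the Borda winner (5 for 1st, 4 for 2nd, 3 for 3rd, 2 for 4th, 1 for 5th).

B

A: 4×3 + 5×5 + 4×4 + 4×2 + 5×3 + 4×1 = 80
B: 4×4 + 5×4 + 4×5 + 4×3 + 5×4 + 4×3 = 100
C: 4×2 + 5×3 + 4×1 + 4×1 + 5×5 + 4×2 = 64
D: 4×1 + 5×1 + 4×3 + 4×5 + 5×1 + 4×4 = 62
E: 4×5 + 5×2 + 4×2 + 4×4 + 5×2 + 4×5 = 84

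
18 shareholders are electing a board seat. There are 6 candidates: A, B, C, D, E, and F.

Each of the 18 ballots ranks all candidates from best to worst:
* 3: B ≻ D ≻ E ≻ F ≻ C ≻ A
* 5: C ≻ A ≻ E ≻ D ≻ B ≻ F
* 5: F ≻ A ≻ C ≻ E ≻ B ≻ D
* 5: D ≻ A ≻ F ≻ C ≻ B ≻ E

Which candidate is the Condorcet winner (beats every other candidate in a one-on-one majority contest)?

A vs B: 15–3
A vs C: 10–8
A vs D: 10–8
A vs E: 15–3
A vs F: 10–8
A beats every other candidate.

A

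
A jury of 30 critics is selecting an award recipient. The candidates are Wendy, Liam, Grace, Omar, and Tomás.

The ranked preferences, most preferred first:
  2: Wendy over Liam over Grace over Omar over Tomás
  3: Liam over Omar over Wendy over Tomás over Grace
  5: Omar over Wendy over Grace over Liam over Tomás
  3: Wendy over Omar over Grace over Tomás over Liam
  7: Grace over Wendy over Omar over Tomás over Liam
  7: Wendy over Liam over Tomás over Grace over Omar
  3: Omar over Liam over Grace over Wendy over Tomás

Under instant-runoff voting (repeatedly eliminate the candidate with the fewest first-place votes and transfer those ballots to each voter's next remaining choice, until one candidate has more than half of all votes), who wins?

Wendy

Round 1: Wendy 12, Liam 3, Grace 7, Omar 8, Tomás 0. Tomás eliminated.
Round 2: Wendy 12, Liam 3, Grace 7, Omar 8. Liam eliminated.
Round 3: Wendy 12, Grace 7, Omar 11. Grace eliminated.
Round 4: Wendy 19, Omar 11. Wendy has a majority (≥16).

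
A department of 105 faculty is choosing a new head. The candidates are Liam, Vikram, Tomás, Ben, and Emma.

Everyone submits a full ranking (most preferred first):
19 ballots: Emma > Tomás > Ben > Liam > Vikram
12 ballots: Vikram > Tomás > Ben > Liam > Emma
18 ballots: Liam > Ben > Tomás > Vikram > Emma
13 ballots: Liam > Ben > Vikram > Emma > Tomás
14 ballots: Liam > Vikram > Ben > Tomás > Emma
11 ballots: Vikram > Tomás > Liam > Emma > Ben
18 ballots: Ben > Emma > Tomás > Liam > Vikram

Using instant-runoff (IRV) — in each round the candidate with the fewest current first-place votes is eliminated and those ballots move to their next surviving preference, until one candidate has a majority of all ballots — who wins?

Liam

Round 1: Liam 45, Vikram 23, Tomás 0, Ben 18, Emma 19. Tomás eliminated.
Round 2: Liam 45, Vikram 23, Ben 18, Emma 19. Ben eliminated.
Round 3: Liam 45, Vikram 23, Emma 37. Vikram eliminated.
Round 4: Liam 68, Emma 37. Liam has a majority (≥53).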